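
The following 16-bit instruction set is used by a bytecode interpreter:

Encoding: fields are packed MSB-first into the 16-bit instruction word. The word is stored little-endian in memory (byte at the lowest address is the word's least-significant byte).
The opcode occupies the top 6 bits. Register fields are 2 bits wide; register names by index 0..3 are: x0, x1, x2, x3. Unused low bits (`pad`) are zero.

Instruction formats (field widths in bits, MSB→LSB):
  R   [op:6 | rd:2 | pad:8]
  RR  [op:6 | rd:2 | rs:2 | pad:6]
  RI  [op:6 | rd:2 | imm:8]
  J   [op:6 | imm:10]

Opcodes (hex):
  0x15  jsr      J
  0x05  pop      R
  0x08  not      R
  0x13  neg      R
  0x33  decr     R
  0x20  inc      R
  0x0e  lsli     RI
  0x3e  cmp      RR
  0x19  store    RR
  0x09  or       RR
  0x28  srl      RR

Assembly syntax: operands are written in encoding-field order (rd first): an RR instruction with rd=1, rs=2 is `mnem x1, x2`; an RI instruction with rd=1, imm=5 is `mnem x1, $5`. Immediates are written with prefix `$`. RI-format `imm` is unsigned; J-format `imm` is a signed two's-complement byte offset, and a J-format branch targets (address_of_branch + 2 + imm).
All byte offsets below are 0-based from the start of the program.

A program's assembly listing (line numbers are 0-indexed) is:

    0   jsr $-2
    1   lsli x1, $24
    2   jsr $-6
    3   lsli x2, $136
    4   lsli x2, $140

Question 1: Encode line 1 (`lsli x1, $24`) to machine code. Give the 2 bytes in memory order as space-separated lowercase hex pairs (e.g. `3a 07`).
L1: lsli op=0xe:6|rd=1:2|imm=24:8 ⇒ 0x3918 ⇒ little 18 39

18 39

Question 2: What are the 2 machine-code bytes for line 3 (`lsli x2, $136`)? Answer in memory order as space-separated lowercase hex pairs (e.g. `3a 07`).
88 3a

L3: lsli op=0xe:6|rd=2:2|imm=136:8 ⇒ 0x3a88 ⇒ little 88 3a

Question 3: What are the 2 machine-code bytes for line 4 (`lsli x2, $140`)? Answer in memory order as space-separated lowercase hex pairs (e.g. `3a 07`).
8c 3a

L4: lsli op=0xe:6|rd=2:2|imm=140:8 ⇒ 0x3a8c ⇒ little 8c 3a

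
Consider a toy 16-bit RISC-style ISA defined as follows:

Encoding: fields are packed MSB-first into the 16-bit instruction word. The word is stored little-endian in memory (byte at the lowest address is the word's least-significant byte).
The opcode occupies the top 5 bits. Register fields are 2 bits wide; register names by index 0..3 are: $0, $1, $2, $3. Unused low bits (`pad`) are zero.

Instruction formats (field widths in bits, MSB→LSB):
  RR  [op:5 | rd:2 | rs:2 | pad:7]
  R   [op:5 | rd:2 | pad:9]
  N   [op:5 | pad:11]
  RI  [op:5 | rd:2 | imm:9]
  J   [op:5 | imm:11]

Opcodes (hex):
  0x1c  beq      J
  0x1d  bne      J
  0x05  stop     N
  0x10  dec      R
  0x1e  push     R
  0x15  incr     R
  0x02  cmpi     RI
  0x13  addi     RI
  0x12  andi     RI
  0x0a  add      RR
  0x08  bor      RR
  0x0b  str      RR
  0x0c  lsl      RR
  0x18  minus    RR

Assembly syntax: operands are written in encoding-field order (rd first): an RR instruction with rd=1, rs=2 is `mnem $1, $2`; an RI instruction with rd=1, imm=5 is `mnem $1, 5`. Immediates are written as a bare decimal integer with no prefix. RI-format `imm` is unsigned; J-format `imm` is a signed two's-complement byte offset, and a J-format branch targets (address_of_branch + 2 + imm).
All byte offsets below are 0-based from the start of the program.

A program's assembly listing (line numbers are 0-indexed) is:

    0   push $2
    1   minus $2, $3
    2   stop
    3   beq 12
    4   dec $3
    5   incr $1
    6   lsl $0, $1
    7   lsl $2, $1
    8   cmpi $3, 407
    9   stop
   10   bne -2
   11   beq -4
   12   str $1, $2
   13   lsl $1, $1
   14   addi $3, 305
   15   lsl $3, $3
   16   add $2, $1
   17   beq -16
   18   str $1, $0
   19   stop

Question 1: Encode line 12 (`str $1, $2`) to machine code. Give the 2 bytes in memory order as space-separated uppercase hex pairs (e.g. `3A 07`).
12. str fields op=0xb:5|rd=1:2|rs=2:2|pad=0:7 → word 5b00h → 00 5b

00 5B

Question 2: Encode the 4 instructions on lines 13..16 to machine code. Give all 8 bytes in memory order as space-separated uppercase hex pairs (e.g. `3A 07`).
line 13 (lsl): pack op=0xc:5|rd=1:2|rs=1:2|pad=0:7 = 0x6280; little→ 80 62
line 14 (addi): pack op=0x13:5|rd=3:2|imm=305:9 = 0x9f31; little→ 31 9f
line 15 (lsl): pack op=0xc:5|rd=3:2|rs=3:2|pad=0:7 = 0x6780; little→ 80 67
line 16 (add): pack op=0xa:5|rd=2:2|rs=1:2|pad=0:7 = 0x5480; little→ 80 54

80 62 31 9F 80 67 80 54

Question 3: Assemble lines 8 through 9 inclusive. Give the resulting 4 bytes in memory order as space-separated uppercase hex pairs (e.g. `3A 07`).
L8: cmpi op=0x2:5|rd=3:2|imm=407:9 ⇒ 0x1797 ⇒ little 97 17
L9: stop op=0x5:5|pad=0:11 ⇒ 0x2800 ⇒ little 00 28

97 17 00 28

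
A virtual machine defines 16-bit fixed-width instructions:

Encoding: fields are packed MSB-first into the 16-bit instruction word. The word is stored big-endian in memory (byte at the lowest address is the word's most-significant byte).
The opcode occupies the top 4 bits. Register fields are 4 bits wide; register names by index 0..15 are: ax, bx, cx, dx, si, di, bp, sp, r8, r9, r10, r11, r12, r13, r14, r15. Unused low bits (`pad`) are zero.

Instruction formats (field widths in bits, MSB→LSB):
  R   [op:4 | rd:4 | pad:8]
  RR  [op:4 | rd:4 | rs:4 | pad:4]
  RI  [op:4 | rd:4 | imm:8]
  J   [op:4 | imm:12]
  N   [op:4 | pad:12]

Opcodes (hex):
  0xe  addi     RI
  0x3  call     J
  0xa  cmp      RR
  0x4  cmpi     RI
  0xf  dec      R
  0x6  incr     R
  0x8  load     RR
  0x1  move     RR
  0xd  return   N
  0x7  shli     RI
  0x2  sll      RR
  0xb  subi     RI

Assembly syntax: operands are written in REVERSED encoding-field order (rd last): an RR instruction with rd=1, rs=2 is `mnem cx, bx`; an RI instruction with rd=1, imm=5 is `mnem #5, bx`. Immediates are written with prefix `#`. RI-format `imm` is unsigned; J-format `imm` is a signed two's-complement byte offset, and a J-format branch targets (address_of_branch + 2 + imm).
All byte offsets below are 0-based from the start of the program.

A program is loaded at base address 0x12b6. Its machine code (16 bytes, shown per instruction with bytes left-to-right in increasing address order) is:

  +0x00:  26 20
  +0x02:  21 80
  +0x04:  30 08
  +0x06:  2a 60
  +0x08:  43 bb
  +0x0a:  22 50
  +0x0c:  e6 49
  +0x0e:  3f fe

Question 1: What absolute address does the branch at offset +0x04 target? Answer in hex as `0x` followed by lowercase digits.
0x12c4

off 0x04: read 30 08 as big → 0x3008
  op=0x3008>>12=0x3 ⇒ call (J)
  [11:0] imm=8 = #8
  target = base 0x12b6 + off 0x04 + 2 + imm 8 = 0x12c4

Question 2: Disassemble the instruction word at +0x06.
sll bp, r10

off 0x06: read 2a 60 as big → 0x2a60
  top 4b → 0x2 → sll [RR]
  rd@[11:8]=0xa ⇒ r10
  rs@[7:4]=0x6 ⇒ bp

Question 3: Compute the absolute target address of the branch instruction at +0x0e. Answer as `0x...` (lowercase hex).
0x12c4

[0e] 3f fe → 0x3ffe
  top 4b → 0x3 → call [J]
  [11:0] imm=4094 (s12→-2) = #-2
  target = base 0x12b6 + off 0x0e + 2 + imm -2 = 0x12c4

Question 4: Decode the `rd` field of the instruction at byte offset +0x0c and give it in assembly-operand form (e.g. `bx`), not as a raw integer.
bp

+0x0c: e6 49 ⇒ word 0xe649 (big)
  op=0xe649>>12=0xe ⇒ addi (RI)
  rd: (w>>8)&0xf=0x6 → bp
  imm: (w>>0)&0xff=0x49 → #73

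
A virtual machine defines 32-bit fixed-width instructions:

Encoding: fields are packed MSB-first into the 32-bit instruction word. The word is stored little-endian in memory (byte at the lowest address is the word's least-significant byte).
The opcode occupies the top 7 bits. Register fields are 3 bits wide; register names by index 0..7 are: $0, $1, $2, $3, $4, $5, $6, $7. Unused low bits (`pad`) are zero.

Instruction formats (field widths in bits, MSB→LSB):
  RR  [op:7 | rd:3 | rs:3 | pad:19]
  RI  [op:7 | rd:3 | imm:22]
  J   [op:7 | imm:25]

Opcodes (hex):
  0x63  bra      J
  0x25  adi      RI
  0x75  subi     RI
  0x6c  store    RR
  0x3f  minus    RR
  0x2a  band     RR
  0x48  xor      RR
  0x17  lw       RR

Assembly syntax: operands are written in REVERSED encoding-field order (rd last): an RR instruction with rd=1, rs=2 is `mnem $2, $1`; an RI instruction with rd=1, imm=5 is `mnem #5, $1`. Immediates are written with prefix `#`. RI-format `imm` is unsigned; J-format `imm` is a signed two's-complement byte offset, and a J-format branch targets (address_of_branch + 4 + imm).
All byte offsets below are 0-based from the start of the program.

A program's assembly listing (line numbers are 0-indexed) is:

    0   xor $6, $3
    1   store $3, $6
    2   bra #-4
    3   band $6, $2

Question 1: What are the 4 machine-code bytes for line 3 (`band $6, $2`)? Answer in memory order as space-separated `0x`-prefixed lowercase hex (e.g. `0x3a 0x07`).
line 3 (band): pack op=0x2a:7|rd=2:3|rs=6:3|pad=0:19 = 0x54b00000; little→ 00 00 b0 54

0x00 0x00 0xb0 0x54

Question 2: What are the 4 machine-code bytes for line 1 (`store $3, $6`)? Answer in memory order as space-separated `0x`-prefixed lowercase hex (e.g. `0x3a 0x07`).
0x00 0x00 0x98 0xd9

1. store fields op=0x6c:7|rd=6:3|rs=3:3|pad=0:19 → word d9980000h → 00 00 98 d9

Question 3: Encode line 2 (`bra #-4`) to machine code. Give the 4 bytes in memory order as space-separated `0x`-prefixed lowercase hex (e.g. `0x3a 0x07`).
line 2 (bra): pack op=0x63:7|imm=-4:25 = 0xc7fffffc; little→ fc ff ff c7

0xfc 0xff 0xff 0xc7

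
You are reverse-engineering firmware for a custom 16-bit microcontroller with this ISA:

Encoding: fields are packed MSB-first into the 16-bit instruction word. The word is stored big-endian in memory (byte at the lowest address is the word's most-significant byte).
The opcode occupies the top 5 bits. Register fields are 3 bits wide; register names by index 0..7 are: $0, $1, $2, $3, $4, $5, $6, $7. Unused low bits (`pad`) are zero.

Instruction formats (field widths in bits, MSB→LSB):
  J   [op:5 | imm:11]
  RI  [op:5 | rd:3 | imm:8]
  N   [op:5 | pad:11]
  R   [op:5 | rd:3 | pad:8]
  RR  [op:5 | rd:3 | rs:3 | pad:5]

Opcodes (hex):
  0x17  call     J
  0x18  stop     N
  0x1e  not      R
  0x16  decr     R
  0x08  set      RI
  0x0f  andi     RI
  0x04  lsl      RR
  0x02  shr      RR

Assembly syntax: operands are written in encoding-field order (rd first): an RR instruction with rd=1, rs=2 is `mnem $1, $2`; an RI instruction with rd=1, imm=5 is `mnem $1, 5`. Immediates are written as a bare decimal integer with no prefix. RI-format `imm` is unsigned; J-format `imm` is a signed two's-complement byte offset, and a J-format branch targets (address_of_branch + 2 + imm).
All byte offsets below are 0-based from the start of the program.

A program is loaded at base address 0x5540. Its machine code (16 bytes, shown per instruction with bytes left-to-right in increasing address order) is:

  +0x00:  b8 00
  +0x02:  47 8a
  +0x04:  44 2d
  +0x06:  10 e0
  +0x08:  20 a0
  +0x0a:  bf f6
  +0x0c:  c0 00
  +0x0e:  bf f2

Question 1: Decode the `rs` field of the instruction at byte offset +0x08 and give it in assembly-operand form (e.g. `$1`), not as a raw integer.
$5

[08] 20 a0 → 0x20a0
  opcode bits[15:11]=0x4: lsl/RR
  [10:8] rd=0 = $0
  [7:5] rs=5 = $5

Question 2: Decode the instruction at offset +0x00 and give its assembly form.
call 0

@+00  big-endian(b8 00) = 0xb800
  opcode bits[15:11]=0x17: call/J
  imm: (w>>0)&0x7ff=0x0 → 0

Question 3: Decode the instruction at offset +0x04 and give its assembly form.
@+04  big-endian(44 2d) = 0x442d
  op=0x442d>>11=0x8 ⇒ set (RI)
  rd@[10:8]=0x4 ⇒ $4
  imm@[7:0]=0x2d ⇒ 45

set $4, 45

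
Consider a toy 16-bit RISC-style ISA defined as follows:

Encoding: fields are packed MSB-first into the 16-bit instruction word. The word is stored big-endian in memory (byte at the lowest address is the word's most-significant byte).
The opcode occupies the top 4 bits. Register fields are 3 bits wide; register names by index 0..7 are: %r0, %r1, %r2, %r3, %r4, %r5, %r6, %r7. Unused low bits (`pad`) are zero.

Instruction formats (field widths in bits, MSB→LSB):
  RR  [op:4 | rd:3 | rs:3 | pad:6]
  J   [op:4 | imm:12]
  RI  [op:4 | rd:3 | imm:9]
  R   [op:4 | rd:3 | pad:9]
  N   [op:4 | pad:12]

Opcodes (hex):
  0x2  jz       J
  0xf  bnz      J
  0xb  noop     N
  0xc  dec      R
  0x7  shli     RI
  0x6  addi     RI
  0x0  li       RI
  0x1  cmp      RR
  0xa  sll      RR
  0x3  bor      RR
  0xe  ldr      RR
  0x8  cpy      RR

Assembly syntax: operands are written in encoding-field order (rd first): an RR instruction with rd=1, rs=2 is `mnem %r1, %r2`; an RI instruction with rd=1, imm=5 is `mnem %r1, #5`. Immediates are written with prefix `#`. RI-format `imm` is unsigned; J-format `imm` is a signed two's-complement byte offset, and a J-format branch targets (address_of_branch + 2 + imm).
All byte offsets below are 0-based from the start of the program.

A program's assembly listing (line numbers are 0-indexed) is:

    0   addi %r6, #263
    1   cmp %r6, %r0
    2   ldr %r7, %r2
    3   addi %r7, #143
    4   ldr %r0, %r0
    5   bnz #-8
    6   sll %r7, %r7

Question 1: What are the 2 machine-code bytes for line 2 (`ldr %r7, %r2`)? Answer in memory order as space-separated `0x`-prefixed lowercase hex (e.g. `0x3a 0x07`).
0xee 0x80

2. ldr fields op=0xe:4|rd=7:3|rs=2:3|pad=0:6 → word ee80h → ee 80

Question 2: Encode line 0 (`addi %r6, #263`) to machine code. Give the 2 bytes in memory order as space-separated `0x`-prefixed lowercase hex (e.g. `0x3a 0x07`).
L0: addi op=0x6:4|rd=6:3|imm=263:9 ⇒ 0x6d07 ⇒ big 6d 07

0x6d 0x07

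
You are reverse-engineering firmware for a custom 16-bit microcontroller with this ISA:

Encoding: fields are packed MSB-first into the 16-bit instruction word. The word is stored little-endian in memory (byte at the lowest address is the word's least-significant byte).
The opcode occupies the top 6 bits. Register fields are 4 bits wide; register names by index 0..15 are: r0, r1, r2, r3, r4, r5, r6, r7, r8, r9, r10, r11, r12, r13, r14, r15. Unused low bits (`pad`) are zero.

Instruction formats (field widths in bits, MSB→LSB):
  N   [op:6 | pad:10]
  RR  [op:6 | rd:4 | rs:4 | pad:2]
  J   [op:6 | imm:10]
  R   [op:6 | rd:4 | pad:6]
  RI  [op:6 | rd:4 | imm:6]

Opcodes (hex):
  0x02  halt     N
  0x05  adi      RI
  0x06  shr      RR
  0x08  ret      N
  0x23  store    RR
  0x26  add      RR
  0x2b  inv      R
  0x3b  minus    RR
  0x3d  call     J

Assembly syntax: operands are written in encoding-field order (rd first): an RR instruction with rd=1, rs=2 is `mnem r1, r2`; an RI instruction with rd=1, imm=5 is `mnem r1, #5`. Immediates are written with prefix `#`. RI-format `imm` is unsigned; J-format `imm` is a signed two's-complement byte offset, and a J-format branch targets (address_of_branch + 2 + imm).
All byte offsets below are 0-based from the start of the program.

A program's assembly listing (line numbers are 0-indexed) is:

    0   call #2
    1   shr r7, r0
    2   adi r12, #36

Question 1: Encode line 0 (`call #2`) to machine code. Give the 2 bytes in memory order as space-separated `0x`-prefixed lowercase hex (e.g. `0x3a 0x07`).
0. call fields op=0x3d:6|imm=2:10 → word f402h → 02 f4

0x02 0xf4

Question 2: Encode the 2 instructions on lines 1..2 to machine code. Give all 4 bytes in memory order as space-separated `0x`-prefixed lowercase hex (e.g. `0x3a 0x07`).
line 1 (shr): pack op=0x6:6|rd=7:4|rs=0:4|pad=0:2 = 0x19c0; little→ c0 19
line 2 (adi): pack op=0x5:6|rd=12:4|imm=36:6 = 0x1724; little→ 24 17

0xc0 0x19 0x24 0x17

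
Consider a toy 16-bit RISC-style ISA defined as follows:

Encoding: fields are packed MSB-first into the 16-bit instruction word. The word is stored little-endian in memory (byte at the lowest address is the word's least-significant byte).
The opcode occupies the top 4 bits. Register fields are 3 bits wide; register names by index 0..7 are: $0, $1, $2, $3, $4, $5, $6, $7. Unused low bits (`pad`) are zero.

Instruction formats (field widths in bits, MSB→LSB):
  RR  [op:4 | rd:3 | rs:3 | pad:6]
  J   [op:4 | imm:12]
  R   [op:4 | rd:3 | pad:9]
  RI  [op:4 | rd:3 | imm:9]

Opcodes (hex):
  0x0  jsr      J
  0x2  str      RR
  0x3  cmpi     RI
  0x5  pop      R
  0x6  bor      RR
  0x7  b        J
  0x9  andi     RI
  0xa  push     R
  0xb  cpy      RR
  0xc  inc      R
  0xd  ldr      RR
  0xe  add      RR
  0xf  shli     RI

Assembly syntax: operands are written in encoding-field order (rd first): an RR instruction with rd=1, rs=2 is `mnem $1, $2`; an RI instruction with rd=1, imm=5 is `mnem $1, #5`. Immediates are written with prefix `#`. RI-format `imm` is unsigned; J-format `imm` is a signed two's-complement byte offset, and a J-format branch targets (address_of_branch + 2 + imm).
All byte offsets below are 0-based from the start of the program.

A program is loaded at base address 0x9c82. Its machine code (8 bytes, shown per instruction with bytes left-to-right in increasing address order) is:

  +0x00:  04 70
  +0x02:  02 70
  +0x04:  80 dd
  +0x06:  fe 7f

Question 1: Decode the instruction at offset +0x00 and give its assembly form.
+0x00: 04 70 ⇒ word 0x7004 (little)
  op=0x7004>>12=0x7 ⇒ b (J)
  [11:0] imm=4 = #4

b #4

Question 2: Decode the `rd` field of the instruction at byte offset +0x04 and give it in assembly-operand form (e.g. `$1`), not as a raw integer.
$6

off 0x04: read 80 dd as little → 0xdd80
  op=0xdd80>>12=0xd ⇒ ldr (RR)
  rd: (w>>9)&0x7=0x6 → $6
  rs: (w>>6)&0x7=0x6 → $6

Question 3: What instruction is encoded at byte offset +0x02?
off 0x02: read 02 70 as little → 0x7002
  top 4b → 0x7 → b [J]
  imm: (w>>0)&0xfff=0x2 → #2

b #2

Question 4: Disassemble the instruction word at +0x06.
b #-2

off 0x06: read fe 7f as little → 0x7ffe
  top 4b → 0x7 → b [J]
  imm: (w>>0)&0xfff=0xffe (s12→-2) → #-2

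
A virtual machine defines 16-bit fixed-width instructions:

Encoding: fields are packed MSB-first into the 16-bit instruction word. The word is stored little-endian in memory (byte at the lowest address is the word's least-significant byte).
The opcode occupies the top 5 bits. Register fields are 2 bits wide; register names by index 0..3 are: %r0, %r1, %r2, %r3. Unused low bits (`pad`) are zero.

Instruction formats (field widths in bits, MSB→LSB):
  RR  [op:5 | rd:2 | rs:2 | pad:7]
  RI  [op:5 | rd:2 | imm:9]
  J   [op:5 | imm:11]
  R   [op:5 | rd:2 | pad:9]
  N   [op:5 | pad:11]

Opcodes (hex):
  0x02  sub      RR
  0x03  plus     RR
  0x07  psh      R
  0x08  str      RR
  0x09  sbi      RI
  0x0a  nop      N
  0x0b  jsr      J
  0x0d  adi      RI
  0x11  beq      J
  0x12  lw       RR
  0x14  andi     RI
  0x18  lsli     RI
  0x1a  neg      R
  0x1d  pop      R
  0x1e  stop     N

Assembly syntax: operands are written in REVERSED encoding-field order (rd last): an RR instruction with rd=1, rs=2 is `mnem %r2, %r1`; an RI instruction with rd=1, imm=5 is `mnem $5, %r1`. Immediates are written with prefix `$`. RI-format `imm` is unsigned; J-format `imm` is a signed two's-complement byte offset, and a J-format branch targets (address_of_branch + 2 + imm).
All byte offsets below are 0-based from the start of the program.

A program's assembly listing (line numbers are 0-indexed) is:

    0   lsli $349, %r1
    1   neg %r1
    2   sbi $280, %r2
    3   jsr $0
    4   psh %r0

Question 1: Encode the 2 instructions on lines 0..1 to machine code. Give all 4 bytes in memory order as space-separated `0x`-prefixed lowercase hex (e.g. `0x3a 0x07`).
0x5d 0xc3 0x00 0xd2

line 0 (lsli): pack op=0x18:5|rd=1:2|imm=349:9 = 0xc35d; little→ 5d c3
line 1 (neg): pack op=0x1a:5|rd=1:2|pad=0:9 = 0xd200; little→ 00 d2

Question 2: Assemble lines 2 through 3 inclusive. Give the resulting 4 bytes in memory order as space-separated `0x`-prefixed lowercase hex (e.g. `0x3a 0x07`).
L2: sbi op=0x9:5|rd=2:2|imm=280:9 ⇒ 0x4d18 ⇒ little 18 4d
L3: jsr op=0xb:5|imm=0:11 ⇒ 0x5800 ⇒ little 00 58

0x18 0x4d 0x00 0x58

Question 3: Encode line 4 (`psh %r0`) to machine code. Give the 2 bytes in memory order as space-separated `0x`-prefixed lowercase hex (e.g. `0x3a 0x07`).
0x00 0x38

L4: psh op=0x7:5|rd=0:2|pad=0:9 ⇒ 0x3800 ⇒ little 00 38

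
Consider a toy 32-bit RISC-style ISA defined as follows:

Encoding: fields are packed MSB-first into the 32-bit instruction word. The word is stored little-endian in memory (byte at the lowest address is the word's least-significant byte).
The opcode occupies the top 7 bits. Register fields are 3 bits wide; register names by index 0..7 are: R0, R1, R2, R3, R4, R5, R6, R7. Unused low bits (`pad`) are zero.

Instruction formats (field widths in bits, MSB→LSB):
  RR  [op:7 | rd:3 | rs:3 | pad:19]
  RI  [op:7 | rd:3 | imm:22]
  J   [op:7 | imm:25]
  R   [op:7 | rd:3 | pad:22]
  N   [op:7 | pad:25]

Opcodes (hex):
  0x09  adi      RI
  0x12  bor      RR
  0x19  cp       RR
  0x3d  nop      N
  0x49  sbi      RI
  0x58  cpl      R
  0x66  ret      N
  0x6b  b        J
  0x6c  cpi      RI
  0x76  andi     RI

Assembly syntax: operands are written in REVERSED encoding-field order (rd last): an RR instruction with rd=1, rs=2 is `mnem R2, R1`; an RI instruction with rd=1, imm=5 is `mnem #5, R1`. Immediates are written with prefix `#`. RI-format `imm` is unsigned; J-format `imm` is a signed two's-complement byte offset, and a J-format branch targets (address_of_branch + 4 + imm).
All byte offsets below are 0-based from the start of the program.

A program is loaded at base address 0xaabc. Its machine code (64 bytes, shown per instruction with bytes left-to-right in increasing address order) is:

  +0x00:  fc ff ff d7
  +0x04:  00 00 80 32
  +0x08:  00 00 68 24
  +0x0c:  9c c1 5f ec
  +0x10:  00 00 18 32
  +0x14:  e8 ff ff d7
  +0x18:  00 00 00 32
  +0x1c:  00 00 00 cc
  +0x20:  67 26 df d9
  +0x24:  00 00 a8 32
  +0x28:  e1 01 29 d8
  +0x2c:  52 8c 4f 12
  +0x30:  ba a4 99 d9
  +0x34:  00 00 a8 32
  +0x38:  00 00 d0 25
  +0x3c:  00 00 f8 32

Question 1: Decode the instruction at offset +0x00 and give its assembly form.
@+00  little-endian(fc ff ff d7) = 0xd7fffffc
  op=0xd7fffffc>>25=0x6b ⇒ b (J)
  imm@[24:0]=0x1fffffc (s25→-4) ⇒ #-4

b #-4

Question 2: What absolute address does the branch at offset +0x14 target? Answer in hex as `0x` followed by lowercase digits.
off 0x14: read e8 ff ff d7 as little → 0xd7ffffe8
  op=0xd7ffffe8>>25=0x6b ⇒ b (J)
  [24:0] imm=33554408 (s25→-24) = #-24
  target = base 0xaabc + off 0x14 + 4 + imm -24 = 0xaabc

0xaabc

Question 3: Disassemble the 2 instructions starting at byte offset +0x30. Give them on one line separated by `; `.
cpi #1680570, R6; cp R5, R2

+0x30: ba a4 99 d9 ⇒ word 0xd999a4ba (little)
  opcode bits[31:25]=0x6c: cpi/RI
  rd: (w>>22)&0x7=0x6 → R6
  imm: (w>>0)&0x3fffff=0x19a4ba → #1680570
+0x34: 00 00 a8 32 ⇒ word 0x32a80000 (little)
  opcode bits[31:25]=0x19: cp/RR
  rd: (w>>22)&0x7=0x2 → R2
  rs: (w>>19)&0x7=0x5 → R5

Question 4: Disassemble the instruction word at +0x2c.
adi #1018962, R1

off 0x2c: read 52 8c 4f 12 as little → 0x124f8c52
  top 7b → 0x9 → adi [RI]
  rd: (w>>22)&0x7=0x1 → R1
  imm: (w>>0)&0x3fffff=0xf8c52 → #1018962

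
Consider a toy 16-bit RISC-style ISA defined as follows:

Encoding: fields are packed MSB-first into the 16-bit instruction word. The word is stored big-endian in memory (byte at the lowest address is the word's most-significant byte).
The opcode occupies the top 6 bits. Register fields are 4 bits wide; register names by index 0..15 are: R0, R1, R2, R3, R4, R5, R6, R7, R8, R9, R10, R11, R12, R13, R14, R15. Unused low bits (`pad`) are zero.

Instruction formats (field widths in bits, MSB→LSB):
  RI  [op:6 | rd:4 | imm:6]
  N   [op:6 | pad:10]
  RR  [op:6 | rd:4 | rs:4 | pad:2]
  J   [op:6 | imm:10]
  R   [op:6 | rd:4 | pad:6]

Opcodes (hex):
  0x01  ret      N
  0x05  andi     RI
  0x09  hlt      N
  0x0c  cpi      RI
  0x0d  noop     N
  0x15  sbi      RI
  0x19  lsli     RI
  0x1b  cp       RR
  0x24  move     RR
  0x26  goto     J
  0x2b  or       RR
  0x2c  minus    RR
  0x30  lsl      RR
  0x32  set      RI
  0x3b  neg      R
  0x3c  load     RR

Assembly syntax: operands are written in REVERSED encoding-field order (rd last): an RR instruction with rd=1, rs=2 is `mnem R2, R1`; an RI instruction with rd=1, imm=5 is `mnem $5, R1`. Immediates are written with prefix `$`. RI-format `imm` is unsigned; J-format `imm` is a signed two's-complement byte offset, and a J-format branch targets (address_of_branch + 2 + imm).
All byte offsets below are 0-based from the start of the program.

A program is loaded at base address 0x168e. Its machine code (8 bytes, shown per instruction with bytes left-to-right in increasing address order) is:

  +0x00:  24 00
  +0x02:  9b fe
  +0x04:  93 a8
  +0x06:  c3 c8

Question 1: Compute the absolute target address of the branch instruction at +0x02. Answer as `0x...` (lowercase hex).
0x1690

[02] 9b fe → 0x9bfe
  opcode bits[15:10]=0x26: goto/J
  imm@[9:0]=0x3fe (s10→-2) ⇒ $-2
  target = base 0x168e + off 0x02 + 2 + imm -2 = 0x1690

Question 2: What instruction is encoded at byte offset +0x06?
lsl R2, R15

+0x06: c3 c8 ⇒ word 0xc3c8 (big)
  top 6b → 0x30 → lsl [RR]
  [9:6] rd=15 = R15
  [5:2] rs=2 = R2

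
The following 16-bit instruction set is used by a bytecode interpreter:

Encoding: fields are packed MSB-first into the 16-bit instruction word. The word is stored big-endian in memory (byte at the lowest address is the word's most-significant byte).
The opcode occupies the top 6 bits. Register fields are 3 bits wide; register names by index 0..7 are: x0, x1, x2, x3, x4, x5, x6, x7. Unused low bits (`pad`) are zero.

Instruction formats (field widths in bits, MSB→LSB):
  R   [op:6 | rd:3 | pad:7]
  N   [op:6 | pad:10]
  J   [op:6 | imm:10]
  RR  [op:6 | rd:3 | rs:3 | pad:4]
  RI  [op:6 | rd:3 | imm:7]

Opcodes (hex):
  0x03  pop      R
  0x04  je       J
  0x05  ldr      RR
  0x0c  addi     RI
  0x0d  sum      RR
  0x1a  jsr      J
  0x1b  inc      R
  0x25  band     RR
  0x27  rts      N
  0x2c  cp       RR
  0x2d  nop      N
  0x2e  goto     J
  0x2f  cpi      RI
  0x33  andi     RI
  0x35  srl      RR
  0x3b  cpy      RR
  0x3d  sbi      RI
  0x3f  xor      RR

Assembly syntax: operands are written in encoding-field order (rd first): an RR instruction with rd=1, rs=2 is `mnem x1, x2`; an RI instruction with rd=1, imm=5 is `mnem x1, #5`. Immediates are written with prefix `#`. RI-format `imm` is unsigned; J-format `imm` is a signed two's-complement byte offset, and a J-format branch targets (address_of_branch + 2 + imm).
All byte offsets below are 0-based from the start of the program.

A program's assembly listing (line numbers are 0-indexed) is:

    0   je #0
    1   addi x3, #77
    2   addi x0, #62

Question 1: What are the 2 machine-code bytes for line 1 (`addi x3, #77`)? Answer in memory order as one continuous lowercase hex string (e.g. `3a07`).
31cd

L1: addi op=0xc:6|rd=3:3|imm=77:7 ⇒ 0x31cd ⇒ big 31 cd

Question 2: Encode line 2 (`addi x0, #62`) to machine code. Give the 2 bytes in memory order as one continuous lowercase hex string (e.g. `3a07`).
L2: addi op=0xc:6|rd=0:3|imm=62:7 ⇒ 0x303e ⇒ big 30 3e

303e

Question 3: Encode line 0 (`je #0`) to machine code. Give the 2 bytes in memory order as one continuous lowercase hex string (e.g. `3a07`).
L0: je op=0x4:6|imm=0:10 ⇒ 0x1000 ⇒ big 10 00

1000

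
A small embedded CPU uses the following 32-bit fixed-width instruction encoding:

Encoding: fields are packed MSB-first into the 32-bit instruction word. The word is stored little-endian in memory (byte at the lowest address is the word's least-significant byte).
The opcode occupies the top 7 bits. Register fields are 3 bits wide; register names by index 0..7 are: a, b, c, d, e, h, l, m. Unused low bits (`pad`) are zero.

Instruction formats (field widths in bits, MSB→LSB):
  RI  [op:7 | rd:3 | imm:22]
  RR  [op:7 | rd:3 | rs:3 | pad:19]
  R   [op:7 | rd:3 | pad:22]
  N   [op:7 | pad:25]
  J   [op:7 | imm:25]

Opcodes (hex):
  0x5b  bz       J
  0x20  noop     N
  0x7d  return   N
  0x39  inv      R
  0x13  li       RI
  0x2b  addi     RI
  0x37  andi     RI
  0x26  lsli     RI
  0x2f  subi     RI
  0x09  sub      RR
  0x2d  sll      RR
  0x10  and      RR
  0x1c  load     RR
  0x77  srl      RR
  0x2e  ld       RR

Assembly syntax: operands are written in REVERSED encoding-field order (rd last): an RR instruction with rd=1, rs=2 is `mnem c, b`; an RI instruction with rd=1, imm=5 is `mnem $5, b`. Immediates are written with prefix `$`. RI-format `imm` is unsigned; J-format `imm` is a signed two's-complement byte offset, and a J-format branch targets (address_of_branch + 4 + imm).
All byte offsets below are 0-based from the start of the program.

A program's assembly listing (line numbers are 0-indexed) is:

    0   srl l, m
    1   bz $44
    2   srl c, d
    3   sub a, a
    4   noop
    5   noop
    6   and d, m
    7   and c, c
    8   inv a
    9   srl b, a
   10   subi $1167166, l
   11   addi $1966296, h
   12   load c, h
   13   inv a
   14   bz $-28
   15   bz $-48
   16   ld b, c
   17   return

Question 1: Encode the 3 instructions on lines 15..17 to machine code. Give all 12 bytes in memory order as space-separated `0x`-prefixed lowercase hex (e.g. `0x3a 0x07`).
0xd0 0xff 0xff 0xb7 0x00 0x00 0x88 0x5c 0x00 0x00 0x00 0xfa

line 15 (bz): pack op=0x5b:7|imm=-48:25 = 0xb7ffffd0; little→ d0 ff ff b7
line 16 (ld): pack op=0x2e:7|rd=2:3|rs=1:3|pad=0:19 = 0x5c880000; little→ 00 00 88 5c
line 17 (return): pack op=0x7d:7|pad=0:25 = 0xfa000000; little→ 00 00 00 fa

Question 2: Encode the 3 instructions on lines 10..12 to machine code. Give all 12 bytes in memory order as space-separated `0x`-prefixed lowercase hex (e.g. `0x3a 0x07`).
0x3e 0xcf 0x91 0x5f 0xd8 0x00 0x5e 0x57 0x00 0x00 0x50 0x39

L10: subi op=0x2f:7|rd=6:3|imm=1167166:22 ⇒ 0x5f91cf3e ⇒ little 3e cf 91 5f
L11: addi op=0x2b:7|rd=5:3|imm=1966296:22 ⇒ 0x575e00d8 ⇒ little d8 00 5e 57
L12: load op=0x1c:7|rd=5:3|rs=2:3|pad=0:19 ⇒ 0x39500000 ⇒ little 00 00 50 39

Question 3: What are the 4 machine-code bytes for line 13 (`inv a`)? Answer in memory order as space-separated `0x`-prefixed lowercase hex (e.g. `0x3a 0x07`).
0x00 0x00 0x00 0x72

L13: inv op=0x39:7|rd=0:3|pad=0:22 ⇒ 0x72000000 ⇒ little 00 00 00 72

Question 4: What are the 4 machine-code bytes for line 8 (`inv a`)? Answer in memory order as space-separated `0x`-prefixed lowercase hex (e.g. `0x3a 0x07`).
line 8 (inv): pack op=0x39:7|rd=0:3|pad=0:22 = 0x72000000; little→ 00 00 00 72

0x00 0x00 0x00 0x72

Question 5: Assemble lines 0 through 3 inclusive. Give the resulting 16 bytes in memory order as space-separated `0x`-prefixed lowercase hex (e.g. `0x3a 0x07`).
0. srl fields op=0x77:7|rd=7:3|rs=6:3|pad=0:19 → word eff00000h → 00 00 f0 ef
1. bz fields op=0x5b:7|imm=44:25 → word b600002ch → 2c 00 00 b6
2. srl fields op=0x77:7|rd=3:3|rs=2:3|pad=0:19 → word eed00000h → 00 00 d0 ee
3. sub fields op=0x9:7|rd=0:3|rs=0:3|pad=0:19 → word 12000000h → 00 00 00 12

0x00 0x00 0xf0 0xef 0x2c 0x00 0x00 0xb6 0x00 0x00 0xd0 0xee 0x00 0x00 0x00 0x12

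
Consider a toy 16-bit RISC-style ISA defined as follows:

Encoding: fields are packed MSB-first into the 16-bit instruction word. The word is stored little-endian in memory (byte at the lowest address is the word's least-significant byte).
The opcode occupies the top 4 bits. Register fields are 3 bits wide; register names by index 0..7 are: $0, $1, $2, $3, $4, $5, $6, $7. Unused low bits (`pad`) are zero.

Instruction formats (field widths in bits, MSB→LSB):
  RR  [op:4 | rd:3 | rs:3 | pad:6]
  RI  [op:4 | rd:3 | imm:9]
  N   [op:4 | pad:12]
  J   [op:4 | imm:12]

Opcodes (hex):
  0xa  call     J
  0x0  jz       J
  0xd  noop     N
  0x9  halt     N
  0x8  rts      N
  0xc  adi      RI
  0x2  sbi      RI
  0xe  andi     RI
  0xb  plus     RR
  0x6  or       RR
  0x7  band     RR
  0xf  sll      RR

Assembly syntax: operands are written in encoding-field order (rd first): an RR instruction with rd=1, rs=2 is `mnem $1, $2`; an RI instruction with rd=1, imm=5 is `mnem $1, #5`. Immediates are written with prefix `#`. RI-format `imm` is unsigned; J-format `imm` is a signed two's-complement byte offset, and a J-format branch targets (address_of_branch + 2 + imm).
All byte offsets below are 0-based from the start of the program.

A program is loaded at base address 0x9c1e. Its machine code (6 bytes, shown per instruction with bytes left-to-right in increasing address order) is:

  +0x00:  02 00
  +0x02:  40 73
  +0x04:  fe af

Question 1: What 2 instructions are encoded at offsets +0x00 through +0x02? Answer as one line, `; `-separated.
off 0x00: read 02 00 as little → 0x0002
  opcode bits[15:12]=0x0: jz/J
  imm: (w>>0)&0xfff=0x2 → #2
off 0x02: read 40 73 as little → 0x7340
  opcode bits[15:12]=0x7: band/RR
  rd: (w>>9)&0x7=0x1 → $1
  rs: (w>>6)&0x7=0x5 → $5

jz #2; band $1, $5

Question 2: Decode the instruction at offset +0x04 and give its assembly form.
call #-2

+0x04: fe af ⇒ word 0xaffe (little)
  opcode bits[15:12]=0xa: call/J
  [11:0] imm=4094 (s12→-2) = #-2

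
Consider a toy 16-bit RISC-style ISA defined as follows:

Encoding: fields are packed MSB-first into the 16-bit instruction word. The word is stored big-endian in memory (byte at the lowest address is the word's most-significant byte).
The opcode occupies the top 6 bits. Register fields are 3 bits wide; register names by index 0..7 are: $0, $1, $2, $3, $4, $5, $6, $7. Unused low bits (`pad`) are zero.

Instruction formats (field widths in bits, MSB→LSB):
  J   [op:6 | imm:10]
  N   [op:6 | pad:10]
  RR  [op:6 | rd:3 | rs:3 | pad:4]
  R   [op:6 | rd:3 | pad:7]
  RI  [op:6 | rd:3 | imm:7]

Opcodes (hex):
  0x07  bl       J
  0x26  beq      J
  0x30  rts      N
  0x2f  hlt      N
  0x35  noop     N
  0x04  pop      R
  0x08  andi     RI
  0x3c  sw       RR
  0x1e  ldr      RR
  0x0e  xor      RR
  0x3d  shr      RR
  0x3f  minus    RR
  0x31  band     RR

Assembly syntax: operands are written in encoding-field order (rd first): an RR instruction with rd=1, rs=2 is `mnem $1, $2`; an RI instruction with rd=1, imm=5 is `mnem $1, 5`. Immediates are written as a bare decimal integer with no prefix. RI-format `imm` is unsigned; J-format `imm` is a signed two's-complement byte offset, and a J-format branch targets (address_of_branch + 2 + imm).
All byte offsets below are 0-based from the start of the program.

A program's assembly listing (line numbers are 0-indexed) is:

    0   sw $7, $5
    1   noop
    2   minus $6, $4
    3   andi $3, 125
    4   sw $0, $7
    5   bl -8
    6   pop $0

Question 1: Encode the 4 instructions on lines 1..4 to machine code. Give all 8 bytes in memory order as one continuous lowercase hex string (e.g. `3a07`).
d400ff4021fdf070

1. noop fields op=0x35:6|pad=0:10 → word d400h → d4 00
2. minus fields op=0x3f:6|rd=6:3|rs=4:3|pad=0:4 → word ff40h → ff 40
3. andi fields op=0x8:6|rd=3:3|imm=125:7 → word 21fdh → 21 fd
4. sw fields op=0x3c:6|rd=0:3|rs=7:3|pad=0:4 → word f070h → f0 70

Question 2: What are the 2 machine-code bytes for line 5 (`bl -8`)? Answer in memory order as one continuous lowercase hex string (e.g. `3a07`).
1ff8

5. bl fields op=0x7:6|imm=-8:10 → word 1ff8h → 1f f8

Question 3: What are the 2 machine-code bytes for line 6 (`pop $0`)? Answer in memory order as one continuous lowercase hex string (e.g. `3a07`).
L6: pop op=0x4:6|rd=0:3|pad=0:7 ⇒ 0x1000 ⇒ big 10 00

1000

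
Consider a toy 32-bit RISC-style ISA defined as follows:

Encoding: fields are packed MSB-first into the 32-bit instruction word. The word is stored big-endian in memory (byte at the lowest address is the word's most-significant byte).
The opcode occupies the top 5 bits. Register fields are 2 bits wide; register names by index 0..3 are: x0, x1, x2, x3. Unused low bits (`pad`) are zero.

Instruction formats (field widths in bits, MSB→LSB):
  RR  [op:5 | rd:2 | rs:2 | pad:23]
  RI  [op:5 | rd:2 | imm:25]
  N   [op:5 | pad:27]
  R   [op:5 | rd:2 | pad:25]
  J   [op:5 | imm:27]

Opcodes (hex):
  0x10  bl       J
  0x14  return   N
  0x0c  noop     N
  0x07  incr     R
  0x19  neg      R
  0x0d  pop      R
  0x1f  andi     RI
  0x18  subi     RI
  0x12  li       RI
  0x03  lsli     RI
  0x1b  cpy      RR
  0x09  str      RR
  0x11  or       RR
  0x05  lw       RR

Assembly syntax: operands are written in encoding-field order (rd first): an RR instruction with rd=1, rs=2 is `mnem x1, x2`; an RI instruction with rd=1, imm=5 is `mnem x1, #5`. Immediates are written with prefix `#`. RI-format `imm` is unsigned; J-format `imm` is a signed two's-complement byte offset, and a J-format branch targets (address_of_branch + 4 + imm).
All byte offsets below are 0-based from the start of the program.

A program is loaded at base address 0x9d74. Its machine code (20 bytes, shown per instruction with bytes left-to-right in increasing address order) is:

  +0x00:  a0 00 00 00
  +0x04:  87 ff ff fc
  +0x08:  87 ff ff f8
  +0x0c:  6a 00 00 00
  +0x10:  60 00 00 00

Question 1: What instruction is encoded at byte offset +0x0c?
pop x1

@+0c  big-endian(6a 00 00 00) = 0x6a000000
  opcode bits[31:27]=0xd: pop/R
  rd: (w>>25)&0x3=0x1 → x1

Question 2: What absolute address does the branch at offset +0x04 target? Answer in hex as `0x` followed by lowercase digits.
0x9d78

+0x04: 87 ff ff fc ⇒ word 0x87fffffc (big)
  opcode bits[31:27]=0x10: bl/J
  imm@[26:0]=0x7fffffc (s27→-4) ⇒ #-4
  target = base 0x9d74 + off 0x04 + 4 + imm -4 = 0x9d78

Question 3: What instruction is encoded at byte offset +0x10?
noop

+0x10: 60 00 00 00 ⇒ word 0x60000000 (big)
  top 5b → 0xc → noop [N]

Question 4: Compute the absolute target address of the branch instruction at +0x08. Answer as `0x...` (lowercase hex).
0x9d78

@+08  big-endian(87 ff ff f8) = 0x87fffff8
  op=0x87fffff8>>27=0x10 ⇒ bl (J)
  imm@[26:0]=0x7fffff8 (s27→-8) ⇒ #-8
  target = base 0x9d74 + off 0x08 + 4 + imm -8 = 0x9d78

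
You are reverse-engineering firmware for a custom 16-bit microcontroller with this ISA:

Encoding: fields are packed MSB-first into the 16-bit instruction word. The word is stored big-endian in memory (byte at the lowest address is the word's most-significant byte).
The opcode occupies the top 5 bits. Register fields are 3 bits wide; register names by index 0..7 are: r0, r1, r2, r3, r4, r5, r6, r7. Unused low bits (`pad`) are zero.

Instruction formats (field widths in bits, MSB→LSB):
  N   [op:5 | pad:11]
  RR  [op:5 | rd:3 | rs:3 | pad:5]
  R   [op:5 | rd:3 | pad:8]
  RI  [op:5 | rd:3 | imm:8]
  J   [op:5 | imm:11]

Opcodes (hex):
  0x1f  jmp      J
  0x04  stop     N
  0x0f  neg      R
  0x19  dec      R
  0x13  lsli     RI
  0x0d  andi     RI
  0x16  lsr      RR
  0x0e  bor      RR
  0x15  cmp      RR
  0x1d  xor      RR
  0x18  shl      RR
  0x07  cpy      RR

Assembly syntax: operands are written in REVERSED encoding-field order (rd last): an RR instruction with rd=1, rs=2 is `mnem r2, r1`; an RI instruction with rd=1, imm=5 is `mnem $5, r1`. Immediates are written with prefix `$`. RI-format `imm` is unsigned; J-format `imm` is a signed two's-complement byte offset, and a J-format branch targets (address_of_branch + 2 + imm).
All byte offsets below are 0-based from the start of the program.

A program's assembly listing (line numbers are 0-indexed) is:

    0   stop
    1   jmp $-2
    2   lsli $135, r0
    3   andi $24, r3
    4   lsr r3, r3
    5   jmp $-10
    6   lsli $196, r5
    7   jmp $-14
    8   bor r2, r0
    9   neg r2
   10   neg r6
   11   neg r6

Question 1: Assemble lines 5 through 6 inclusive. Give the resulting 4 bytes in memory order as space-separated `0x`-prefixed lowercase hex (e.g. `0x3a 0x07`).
5. jmp fields op=0x1f:5|imm=-10:11 → word fff6h → ff f6
6. lsli fields op=0x13:5|rd=5:3|imm=196:8 → word 9dc4h → 9d c4

0xff 0xf6 0x9d 0xc4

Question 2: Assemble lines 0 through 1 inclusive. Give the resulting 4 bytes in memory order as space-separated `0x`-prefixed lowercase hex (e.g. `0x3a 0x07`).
0x20 0x00 0xff 0xfe

L0: stop op=0x4:5|pad=0:11 ⇒ 0x2000 ⇒ big 20 00
L1: jmp op=0x1f:5|imm=-2:11 ⇒ 0xfffe ⇒ big ff fe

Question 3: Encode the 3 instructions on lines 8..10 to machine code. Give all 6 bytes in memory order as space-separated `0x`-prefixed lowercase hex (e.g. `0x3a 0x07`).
8. bor fields op=0xe:5|rd=0:3|rs=2:3|pad=0:5 → word 7040h → 70 40
9. neg fields op=0xf:5|rd=2:3|pad=0:8 → word 7a00h → 7a 00
10. neg fields op=0xf:5|rd=6:3|pad=0:8 → word 7e00h → 7e 00

0x70 0x40 0x7a 0x00 0x7e 0x00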